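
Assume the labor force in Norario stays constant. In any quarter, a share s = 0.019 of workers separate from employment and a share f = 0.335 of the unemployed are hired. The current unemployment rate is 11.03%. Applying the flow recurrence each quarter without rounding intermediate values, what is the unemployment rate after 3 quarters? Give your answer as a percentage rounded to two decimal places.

With a fixed labor force, u_{t+1} = u_t + s·(1−u_t) − f·u_t = u_t·(1−s−f) + s.
Here 1−s−f = 0.646 and s = 0.019.
u_1 = 0.110300 × 0.646 + 0.019 = 0.090254.
u_2 = 0.090254 × 0.646 + 0.019 = 0.077304.
u_3 = 0.077304 × 0.646 + 0.019 = 0.068938.

Unemployment rate after three quarters ≈ 6.89%.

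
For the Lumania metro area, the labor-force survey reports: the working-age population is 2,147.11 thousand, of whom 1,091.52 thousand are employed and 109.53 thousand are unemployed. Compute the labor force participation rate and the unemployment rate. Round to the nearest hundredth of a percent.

Labor force participation rate ≈ 55.94%; unemployment rate ≈ 9.12%.

Labor force = employed + unemployed = 1,091.52 + 109.53 = 1,201.05 thousand.
Unemployment rate = 109.53 / 1,201.05 = 9.12%.
Labor force participation rate = 1,201.05 / 2,147.11 = 55.94%.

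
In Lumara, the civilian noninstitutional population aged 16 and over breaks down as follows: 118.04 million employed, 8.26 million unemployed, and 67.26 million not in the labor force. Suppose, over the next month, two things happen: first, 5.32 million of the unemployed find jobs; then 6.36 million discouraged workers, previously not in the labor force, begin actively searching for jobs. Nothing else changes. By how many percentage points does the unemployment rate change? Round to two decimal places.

The unemployment rate changes by +0.47 percentage points.

Initially, labor force = 118.04 + 8.26 = 126.30 million, so u = 8.26/126.30 = 6.54%.
After the first change, unemployed falls and employed rises by 5.32; labor force unchanged → E = 123.36, U = 2.94, labor force = 126.30 million.
After the second change, unemployed and labor force both rise by 6.36 → E = 123.36, U = 9.30, labor force = 132.66 million.
New unemployment rate = 9.30 / 132.66 = 7.01%.
Change = 7.01% − 6.54% = +0.47 percentage points.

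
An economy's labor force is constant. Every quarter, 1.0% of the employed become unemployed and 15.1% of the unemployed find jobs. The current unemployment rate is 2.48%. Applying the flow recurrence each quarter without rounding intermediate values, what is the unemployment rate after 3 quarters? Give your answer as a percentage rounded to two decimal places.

Unemployment rate after three quarters ≈ 4.01%.

With a fixed labor force, u_{t+1} = u_t + s·(1−u_t) − f·u_t = u_t·(1−s−f) + s.
Here 1−s−f = 0.839 and s = 0.010.
u_1 = 0.024800 × 0.839 + 0.010 = 0.030807.
u_2 = 0.030807 × 0.839 + 0.010 = 0.035847.
u_3 = 0.035847 × 0.839 + 0.010 = 0.040076.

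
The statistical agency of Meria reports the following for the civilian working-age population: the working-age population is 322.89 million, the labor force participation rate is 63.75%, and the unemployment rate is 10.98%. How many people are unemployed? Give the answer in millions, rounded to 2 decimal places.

Labor force = 0.6375 × 322.89 = 205.84 million.
Unemployed = 0.1098 × 205.84 ≈ 22.60 million.

About 22.60 million are unemployed.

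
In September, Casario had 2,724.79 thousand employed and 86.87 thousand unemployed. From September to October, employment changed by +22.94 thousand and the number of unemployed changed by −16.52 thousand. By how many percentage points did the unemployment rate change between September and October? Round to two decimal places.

September: labor force = 2,724.79 + 86.87 = 2,811.66; u = 86.87/2,811.66 = 3.09%.
October: labor force = 2,747.73 + 70.35 = 2,818.08; u = 70.35/2,818.08 = 2.50%.
Change = 2.50% − 3.09% = −0.59 pp.

The unemployment rate changed by −0.59 percentage points.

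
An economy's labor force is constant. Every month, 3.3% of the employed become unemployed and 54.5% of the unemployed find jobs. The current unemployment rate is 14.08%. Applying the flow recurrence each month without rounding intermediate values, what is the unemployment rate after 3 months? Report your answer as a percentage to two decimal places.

With a fixed labor force, u_{t+1} = u_t + s·(1−u_t) − f·u_t = u_t·(1−s−f) + s.
Here 1−s−f = 0.422 and s = 0.033.
u_1 = 0.140800 × 0.422 + 0.033 = 0.092418.
u_2 = 0.092418 × 0.422 + 0.033 = 0.072000.
u_3 = 0.072000 × 0.422 + 0.033 = 0.063384.

Unemployment rate after three months ≈ 6.34%.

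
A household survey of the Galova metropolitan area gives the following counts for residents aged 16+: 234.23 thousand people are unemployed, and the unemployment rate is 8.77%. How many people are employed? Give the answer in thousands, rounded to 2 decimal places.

About 2,436.58 thousand are employed.

Labor force = U / u = 234.23 / 0.0877 ≈ 2,670.81 thousand.
Employed = labor force − unemployed = 2,670.81 − 234.23 = 2,436.58 thousand.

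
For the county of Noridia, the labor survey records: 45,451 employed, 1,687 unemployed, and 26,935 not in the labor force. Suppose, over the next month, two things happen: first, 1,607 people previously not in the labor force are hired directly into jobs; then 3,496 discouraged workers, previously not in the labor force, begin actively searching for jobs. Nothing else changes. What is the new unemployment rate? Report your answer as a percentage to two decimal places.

Initially, labor force = 45,451 + 1,687 = 47,138, so u = 1,687/47,138 = 3.58%.
After the first change, employed and labor force both rise by 1,607; unemployed unchanged → E = 47,058, U = 1,687, labor force = 48,745.
After the second change, unemployed and labor force both rise by 3,496 → E = 47,058, U = 5,183, labor force = 52,241.
New unemployment rate = 5,183 / 52,241 = 9.92%.

New unemployment rate ≈ 9.92%.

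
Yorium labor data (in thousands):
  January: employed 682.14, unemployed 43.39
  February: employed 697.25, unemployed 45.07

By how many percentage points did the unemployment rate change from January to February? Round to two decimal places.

The unemployment rate changed by +0.09 percentage points.

January: labor force = 682.14 + 43.39 = 725.53; u = 43.39/725.53 = 5.98%.
February: labor force = 697.25 + 45.07 = 742.32; u = 45.07/742.32 = 6.07%.
Change = 6.07% − 5.98% = +0.09 pp.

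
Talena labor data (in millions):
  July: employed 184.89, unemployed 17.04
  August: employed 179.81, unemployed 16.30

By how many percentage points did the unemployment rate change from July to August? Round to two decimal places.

The unemployment rate changed by −0.13 percentage points.

July: labor force = 184.89 + 17.04 = 201.93; u = 17.04/201.93 = 8.44%.
August: labor force = 179.81 + 16.30 = 196.11; u = 16.30/196.11 = 8.31%.
Change = 8.31% − 8.44% = −0.13 pp.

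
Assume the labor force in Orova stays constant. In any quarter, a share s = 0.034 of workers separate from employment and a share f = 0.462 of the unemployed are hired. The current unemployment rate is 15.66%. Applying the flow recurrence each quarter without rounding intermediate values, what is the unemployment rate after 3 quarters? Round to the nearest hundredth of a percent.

Unemployment rate after three quarters ≈ 7.98%.

With a fixed labor force, u_{t+1} = u_t + s·(1−u_t) − f·u_t = u_t·(1−s−f) + s.
Here 1−s−f = 0.504 and s = 0.034.
u_1 = 0.156600 × 0.504 + 0.034 = 0.112926.
u_2 = 0.112926 × 0.504 + 0.034 = 0.090915.
u_3 = 0.090915 × 0.504 + 0.034 = 0.079821.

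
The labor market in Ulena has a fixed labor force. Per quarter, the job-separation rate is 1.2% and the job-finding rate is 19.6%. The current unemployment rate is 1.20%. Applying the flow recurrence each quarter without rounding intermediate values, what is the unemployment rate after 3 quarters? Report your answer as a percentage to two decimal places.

With a fixed labor force, u_{t+1} = u_t + s·(1−u_t) − f·u_t = u_t·(1−s−f) + s.
Here 1−s−f = 0.792 and s = 0.012.
u_1 = 0.012000 × 0.792 + 0.012 = 0.021504.
u_2 = 0.021504 × 0.792 + 0.012 = 0.029031.
u_3 = 0.029031 × 0.792 + 0.012 = 0.034993.

Unemployment rate after three quarters ≈ 3.50%.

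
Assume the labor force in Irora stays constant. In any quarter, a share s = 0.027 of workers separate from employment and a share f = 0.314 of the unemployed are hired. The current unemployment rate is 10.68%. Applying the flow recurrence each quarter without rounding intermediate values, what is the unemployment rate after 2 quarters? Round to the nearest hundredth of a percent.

With a fixed labor force, u_{t+1} = u_t + s·(1−u_t) − f·u_t = u_t·(1−s−f) + s.
Here 1−s−f = 0.659 and s = 0.027.
u_1 = 0.106800 × 0.659 + 0.027 = 0.097381.
u_2 = 0.097381 × 0.659 + 0.027 = 0.091174.

Unemployment rate after two quarters ≈ 9.12%.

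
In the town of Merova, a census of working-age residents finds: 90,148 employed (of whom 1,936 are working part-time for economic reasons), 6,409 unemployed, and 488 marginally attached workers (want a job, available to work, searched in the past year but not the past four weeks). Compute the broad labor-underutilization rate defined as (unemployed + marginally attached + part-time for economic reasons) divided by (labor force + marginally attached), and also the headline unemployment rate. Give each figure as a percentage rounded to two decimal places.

Labor force = 90,148 + 6,409 = 96,557.
Numerator = 6,409 + 488 + 1,936 = 8,833.
Denominator = 96,557 + 488 = 97,045.
Broad rate = 8,833 / 97,045 = 9.10%.
Headline unemployment rate = 6,409 / 96,557 = 6.64%.

Broad underutilization rate ≈ 9.10%; headline unemployment rate ≈ 6.64%.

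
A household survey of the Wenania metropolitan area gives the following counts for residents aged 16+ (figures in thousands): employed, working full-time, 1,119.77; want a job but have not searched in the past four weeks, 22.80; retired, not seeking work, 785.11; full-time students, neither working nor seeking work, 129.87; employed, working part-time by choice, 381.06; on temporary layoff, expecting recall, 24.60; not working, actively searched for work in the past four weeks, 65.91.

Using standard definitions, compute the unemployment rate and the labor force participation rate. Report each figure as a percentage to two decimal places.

Employed = 1,119.77 + 381.06 = 1,500.83 thousand.
Unemployed = 24.60 + 65.91 = 90.51 thousand (jobless and actively searching, or on temporary layoff).
Labor force = 1,500.83 + 90.51 = 1,591.34 thousand.
Not in labor force = 22.80 + 785.11 + 129.87 = 937.78 thousand (those not working and not actively searching are outside the labor force — including those who want a job but have given up searching).
Civilian working-age population = 1,591.34 + 937.78 = 2,529.12 thousand.
Unemployment rate = 90.51 / 1,591.34 = 5.69%.
Labor force participation rate = 1,591.34 / 2,529.12 = 62.92%.

Unemployment rate ≈ 5.69%; labor force participation rate ≈ 62.92%.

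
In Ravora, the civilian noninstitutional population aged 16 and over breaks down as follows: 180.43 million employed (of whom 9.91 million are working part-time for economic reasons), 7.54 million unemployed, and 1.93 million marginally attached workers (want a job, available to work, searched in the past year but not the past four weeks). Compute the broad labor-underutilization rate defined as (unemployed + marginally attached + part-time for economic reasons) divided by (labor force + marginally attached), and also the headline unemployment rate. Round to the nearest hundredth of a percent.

Labor force = 180.43 + 7.54 = 187.97 million.
Numerator = 7.54 + 1.93 + 9.91 = 19.38 million.
Denominator = 187.97 + 1.93 = 189.90 million.
Broad rate = 19.38 / 189.90 = 10.21%.
Headline unemployment rate = 7.54 / 187.97 = 4.01%.

Broad underutilization rate ≈ 10.21%; headline unemployment rate ≈ 4.01%.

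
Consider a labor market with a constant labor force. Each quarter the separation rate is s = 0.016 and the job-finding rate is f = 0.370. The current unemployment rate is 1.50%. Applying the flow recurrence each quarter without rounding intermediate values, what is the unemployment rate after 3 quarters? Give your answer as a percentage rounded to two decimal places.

With a fixed labor force, u_{t+1} = u_t + s·(1−u_t) − f·u_t = u_t·(1−s−f) + s.
Here 1−s−f = 0.614 and s = 0.016.
u_1 = 0.015000 × 0.614 + 0.016 = 0.025210.
u_2 = 0.025210 × 0.614 + 0.016 = 0.031479.
u_3 = 0.031479 × 0.614 + 0.016 = 0.035328.

Unemployment rate after three quarters ≈ 3.53%.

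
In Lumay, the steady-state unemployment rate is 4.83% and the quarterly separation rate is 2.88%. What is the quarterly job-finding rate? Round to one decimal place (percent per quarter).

Job-finding rate ≈ 56.7% per quarter.

From u* = s/(s+f): f = s·(1−u)/u.
f = 2.88 × (1 − 0.0483) / 0.0483 = 2.7409 / 0.0483 ≈ 56.7% per quarter.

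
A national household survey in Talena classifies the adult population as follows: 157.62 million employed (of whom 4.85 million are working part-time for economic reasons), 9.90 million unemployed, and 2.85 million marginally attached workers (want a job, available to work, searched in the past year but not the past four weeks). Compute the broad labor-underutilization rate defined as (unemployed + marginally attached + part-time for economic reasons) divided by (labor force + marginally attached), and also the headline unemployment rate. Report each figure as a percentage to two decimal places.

Labor force = 157.62 + 9.90 = 167.52 million.
Numerator = 9.90 + 2.85 + 4.85 = 17.60 million.
Denominator = 167.52 + 2.85 = 170.37 million.
Broad rate = 17.60 / 170.37 = 10.33%.
Headline unemployment rate = 9.90 / 167.52 = 5.91%.

Broad underutilization rate ≈ 10.33%; headline unemployment rate ≈ 5.91%.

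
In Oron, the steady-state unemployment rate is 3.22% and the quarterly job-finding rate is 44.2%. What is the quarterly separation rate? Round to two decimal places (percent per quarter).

Separation rate ≈ 1.47% per quarter.

From u* = s/(s+f): s = u·f/(1−u).
s = 0.0322 × 44.2 / (1 − 0.0322) = 1.4232 / 0.9678 ≈ 1.47% per quarter.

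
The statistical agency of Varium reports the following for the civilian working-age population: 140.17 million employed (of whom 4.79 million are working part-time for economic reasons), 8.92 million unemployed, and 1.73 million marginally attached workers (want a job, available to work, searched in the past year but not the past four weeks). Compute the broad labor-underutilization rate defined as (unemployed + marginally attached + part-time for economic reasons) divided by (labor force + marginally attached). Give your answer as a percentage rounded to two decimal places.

Labor force = 140.17 + 8.92 = 149.09 million.
Numerator = 8.92 + 1.73 + 4.79 = 15.44 million.
Denominator = 149.09 + 1.73 = 150.82 million.
Broad rate = 15.44 / 150.82 = 10.24%.

Broad underutilization rate ≈ 10.24%.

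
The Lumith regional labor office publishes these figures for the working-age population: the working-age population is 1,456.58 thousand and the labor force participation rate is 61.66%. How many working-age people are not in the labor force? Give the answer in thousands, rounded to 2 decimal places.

Share not in the labor force = 1 − 0.6166 = 0.3834.
Not in labor force = 0.3834 × 1,456.58 ≈ 558.45 thousand.

About 558.45 thousand are not in the labor force.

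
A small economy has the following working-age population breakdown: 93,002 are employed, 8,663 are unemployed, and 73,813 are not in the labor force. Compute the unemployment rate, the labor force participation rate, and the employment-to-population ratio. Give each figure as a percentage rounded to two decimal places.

Unemployment rate ≈ 8.52%; labor force participation rate ≈ 57.94%; employment-population ratio ≈ 53.00%.

Labor force = employed + unemployed = 93,002 + 8,663 = 101,665.
Working-age population = 101,665 + 73,813 = 175,478.
Unemployment rate = 8,663 / 101,665 = 8.52%.
Labor force participation rate = 101,665 / 175,478 = 57.94%.
Employment-population ratio = 93,002 / 175,478 = 53.00%.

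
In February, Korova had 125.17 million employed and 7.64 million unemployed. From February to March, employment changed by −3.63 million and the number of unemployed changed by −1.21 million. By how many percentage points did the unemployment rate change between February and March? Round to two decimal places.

The unemployment rate changed by −0.73 percentage points.

February: labor force = 125.17 + 7.64 = 132.81; u = 7.64/132.81 = 5.75%.
March: labor force = 121.54 + 6.43 = 127.97; u = 6.43/127.97 = 5.02%.
Change = 5.02% − 5.75% = −0.73 pp.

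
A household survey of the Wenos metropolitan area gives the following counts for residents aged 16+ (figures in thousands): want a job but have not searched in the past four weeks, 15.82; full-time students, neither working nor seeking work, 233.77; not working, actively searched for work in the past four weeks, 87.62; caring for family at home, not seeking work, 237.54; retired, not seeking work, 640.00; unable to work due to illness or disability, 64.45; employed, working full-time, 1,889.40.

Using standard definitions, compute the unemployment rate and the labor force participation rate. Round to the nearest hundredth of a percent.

Unemployment rate ≈ 4.43%; labor force participation rate ≈ 62.39%.

Employed = 1,889.40 thousand.
Unemployed = 87.62 thousand.
Labor force = 1,889.40 + 87.62 = 1,977.02 thousand.
Not in labor force = 15.82 + 233.77 + 237.54 + 640.00 + 64.45 = 1,191.58 thousand (those not working and not actively searching are outside the labor force — including those who want a job but have given up searching).
Civilian working-age population = 1,977.02 + 1,191.58 = 3,168.60 thousand.
Unemployment rate = 87.62 / 1,977.02 = 4.43%.
Labor force participation rate = 1,977.02 / 3,168.60 = 62.39%.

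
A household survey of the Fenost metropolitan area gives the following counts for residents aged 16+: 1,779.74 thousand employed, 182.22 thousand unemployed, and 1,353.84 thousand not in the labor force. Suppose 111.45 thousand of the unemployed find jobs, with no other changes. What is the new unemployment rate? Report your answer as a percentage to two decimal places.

Initially, labor force = 1,779.74 + 182.22 = 1,961.96 thousand, so u = 182.22/1,961.96 = 9.29%.
After the change, unemployed falls and employed rises by 111.45; labor force unchanged → E = 1,891.19, U = 70.77, labor force = 1,961.96 thousand.
New unemployment rate = 70.77 / 1,961.96 = 3.61%.

New unemployment rate ≈ 3.61%.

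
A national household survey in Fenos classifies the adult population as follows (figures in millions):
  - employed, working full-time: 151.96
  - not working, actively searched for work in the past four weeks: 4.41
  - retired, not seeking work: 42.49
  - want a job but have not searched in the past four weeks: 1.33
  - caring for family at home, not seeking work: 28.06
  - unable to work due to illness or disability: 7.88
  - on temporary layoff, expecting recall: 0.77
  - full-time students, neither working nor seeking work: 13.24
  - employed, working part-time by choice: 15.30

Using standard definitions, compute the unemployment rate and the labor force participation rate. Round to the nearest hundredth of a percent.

Unemployment rate ≈ 3.00%; labor force participation rate ≈ 64.96%.

Employed = 151.96 + 15.30 = 167.26 million.
Unemployed = 4.41 + 0.77 = 5.18 million (jobless and actively searching, or on temporary layoff).
Labor force = 167.26 + 5.18 = 172.44 million.
Not in labor force = 42.49 + 1.33 + 28.06 + 7.88 + 13.24 = 93.00 million (those not working and not actively searching are outside the labor force — including those who want a job but have given up searching).
Civilian working-age population = 172.44 + 93.00 = 265.44 million.
Unemployment rate = 5.18 / 172.44 = 3.00%.
Labor force participation rate = 172.44 / 265.44 = 64.96%.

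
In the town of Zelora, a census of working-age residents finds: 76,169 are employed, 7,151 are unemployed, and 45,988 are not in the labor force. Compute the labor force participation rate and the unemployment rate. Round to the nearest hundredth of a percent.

Labor force = employed + unemployed = 76,169 + 7,151 = 83,320.
Working-age population = 83,320 + 45,988 = 129,308.
Unemployment rate = 7,151 / 83,320 = 8.58%.
Labor force participation rate = 83,320 / 129,308 = 64.44%.

Labor force participation rate ≈ 64.44%; unemployment rate ≈ 8.58%.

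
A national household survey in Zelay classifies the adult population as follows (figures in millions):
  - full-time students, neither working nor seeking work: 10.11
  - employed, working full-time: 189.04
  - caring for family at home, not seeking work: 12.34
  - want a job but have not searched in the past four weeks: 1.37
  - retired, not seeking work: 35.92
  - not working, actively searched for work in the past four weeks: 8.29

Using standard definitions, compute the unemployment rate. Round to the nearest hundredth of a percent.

Employed = 189.04 million.
Unemployed = 8.29 million.
Labor force = 189.04 + 8.29 = 197.33 million.
Unemployment rate = 8.29 / 197.33 = 4.20%.

Unemployment rate ≈ 4.20%.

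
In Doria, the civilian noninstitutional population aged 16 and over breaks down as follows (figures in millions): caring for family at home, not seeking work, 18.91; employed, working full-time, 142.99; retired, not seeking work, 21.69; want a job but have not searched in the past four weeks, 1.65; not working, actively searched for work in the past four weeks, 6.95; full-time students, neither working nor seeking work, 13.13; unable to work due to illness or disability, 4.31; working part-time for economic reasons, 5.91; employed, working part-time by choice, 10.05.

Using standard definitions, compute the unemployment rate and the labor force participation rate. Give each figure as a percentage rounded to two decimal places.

Unemployment rate ≈ 4.19%; labor force participation rate ≈ 73.54%.

Employed = 142.99 + 5.91 + 10.05 = 158.95 million (anyone who worked, including part-time for economic reasons, counts as employed).
Unemployed = 6.95 million.
Labor force = 158.95 + 6.95 = 165.90 million.
Not in labor force = 18.91 + 21.69 + 1.65 + 13.13 + 4.31 = 59.69 million (those not working and not actively searching are outside the labor force — including those who want a job but have given up searching).
Civilian working-age population = 165.90 + 59.69 = 225.59 million.
Unemployment rate = 6.95 / 165.90 = 4.19%.
Labor force participation rate = 165.90 / 225.59 = 73.54%.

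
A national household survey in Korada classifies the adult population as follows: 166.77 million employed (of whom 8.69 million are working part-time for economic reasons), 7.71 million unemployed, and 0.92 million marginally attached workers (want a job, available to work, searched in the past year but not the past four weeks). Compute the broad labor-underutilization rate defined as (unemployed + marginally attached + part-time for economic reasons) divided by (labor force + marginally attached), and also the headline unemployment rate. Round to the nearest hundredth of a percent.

Broad underutilization rate ≈ 9.87%; headline unemployment rate ≈ 4.42%.

Labor force = 166.77 + 7.71 = 174.48 million.
Numerator = 7.71 + 0.92 + 8.69 = 17.32 million.
Denominator = 174.48 + 0.92 = 175.40 million.
Broad rate = 17.32 / 175.40 = 9.87%.
Headline unemployment rate = 7.71 / 174.48 = 4.42%.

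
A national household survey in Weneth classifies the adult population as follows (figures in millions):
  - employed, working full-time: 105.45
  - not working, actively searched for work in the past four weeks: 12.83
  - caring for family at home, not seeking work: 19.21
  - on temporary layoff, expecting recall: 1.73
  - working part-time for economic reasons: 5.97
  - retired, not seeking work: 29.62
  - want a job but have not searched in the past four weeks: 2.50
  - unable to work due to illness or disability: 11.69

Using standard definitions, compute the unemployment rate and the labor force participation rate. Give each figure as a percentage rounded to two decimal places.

Unemployment rate ≈ 11.56%; labor force participation rate ≈ 66.66%.

Employed = 105.45 + 5.97 = 111.42 million (anyone who worked, including part-time for economic reasons, counts as employed).
Unemployed = 12.83 + 1.73 = 14.56 million (jobless and actively searching, or on temporary layoff).
Labor force = 111.42 + 14.56 = 125.98 million.
Not in labor force = 19.21 + 29.62 + 2.50 + 11.69 = 63.02 million (those not working and not actively searching are outside the labor force — including those who want a job but have given up searching).
Civilian working-age population = 125.98 + 63.02 = 189.00 million.
Unemployment rate = 14.56 / 125.98 = 11.56%.
Labor force participation rate = 125.98 / 189.00 = 66.66%.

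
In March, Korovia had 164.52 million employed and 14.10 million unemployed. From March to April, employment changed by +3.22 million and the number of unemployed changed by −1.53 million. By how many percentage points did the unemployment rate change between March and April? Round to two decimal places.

The unemployment rate changed by −0.92 percentage points.

March: labor force = 164.52 + 14.10 = 178.62; u = 14.10/178.62 = 7.89%.
April: labor force = 167.74 + 12.57 = 180.31; u = 12.57/180.31 = 6.97%.
Change = 6.97% − 7.89% = −0.92 pp.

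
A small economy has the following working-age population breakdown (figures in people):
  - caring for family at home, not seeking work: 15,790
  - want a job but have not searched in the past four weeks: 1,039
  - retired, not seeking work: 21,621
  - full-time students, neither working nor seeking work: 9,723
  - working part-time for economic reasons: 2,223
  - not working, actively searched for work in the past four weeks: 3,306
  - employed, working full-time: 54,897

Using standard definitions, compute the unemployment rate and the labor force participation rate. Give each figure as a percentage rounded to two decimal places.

Unemployment rate ≈ 5.47%; labor force participation rate ≈ 55.64%.

Employed = 2,223 + 54,897 = 57,120 (anyone who worked, including part-time for economic reasons, counts as employed).
Unemployed = 3,306.
Labor force = 57,120 + 3,306 = 60,426.
Not in labor force = 15,790 + 1,039 + 21,621 + 9,723 = 48,173 (those not working and not actively searching are outside the labor force — including those who want a job but have given up searching).
Civilian working-age population = 60,426 + 48,173 = 108,599.
Unemployment rate = 3,306 / 60,426 = 5.47%.
Labor force participation rate = 60,426 / 108,599 = 55.64%.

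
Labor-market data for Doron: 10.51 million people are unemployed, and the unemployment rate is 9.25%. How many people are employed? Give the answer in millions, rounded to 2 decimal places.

About 103.11 million are employed.

Labor force = U / u = 10.51 / 0.0925 ≈ 113.62 million.
Employed = labor force − unemployed = 113.62 − 10.51 = 103.11 million.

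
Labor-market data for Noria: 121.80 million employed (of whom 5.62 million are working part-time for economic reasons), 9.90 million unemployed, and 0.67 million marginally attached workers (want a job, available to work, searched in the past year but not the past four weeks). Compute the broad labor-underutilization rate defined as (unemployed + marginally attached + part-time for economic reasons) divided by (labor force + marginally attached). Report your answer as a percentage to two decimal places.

Labor force = 121.80 + 9.90 = 131.70 million.
Numerator = 9.90 + 0.67 + 5.62 = 16.19 million.
Denominator = 131.70 + 0.67 = 132.37 million.
Broad rate = 16.19 / 132.37 = 12.23%.

Broad underutilization rate ≈ 12.23%.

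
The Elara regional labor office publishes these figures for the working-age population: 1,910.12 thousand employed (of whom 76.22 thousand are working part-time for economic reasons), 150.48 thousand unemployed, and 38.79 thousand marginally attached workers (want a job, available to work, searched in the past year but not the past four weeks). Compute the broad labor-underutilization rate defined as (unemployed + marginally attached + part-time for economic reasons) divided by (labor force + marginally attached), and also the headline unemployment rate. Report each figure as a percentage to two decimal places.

Labor force = 1,910.12 + 150.48 = 2,060.60 thousand.
Numerator = 150.48 + 38.79 + 76.22 = 265.49 thousand.
Denominator = 2,060.60 + 38.79 = 2,099.39 thousand.
Broad rate = 265.49 / 2,099.39 = 12.65%.
Headline unemployment rate = 150.48 / 2,060.60 = 7.30%.

Broad underutilization rate ≈ 12.65%; headline unemployment rate ≈ 7.30%.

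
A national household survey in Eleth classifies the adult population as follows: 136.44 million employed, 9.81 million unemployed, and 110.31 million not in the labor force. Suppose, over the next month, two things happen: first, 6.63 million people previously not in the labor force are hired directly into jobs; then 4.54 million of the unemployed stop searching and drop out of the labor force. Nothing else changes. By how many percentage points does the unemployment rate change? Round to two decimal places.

The unemployment rate changes by −3.16 percentage points.

Initially, labor force = 136.44 + 9.81 = 146.25 million, so u = 9.81/146.25 = 6.71%.
After the first change, employed and labor force both rise by 6.63; unemployed unchanged → E = 143.07, U = 9.81, labor force = 152.88 million.
After the second change, unemployed and labor force both fall by 4.54 → E = 143.07, U = 5.27, labor force = 148.34 million.
New unemployment rate = 5.27 / 148.34 = 3.55%.
Change = 3.55% − 6.71% = −3.16 percentage points.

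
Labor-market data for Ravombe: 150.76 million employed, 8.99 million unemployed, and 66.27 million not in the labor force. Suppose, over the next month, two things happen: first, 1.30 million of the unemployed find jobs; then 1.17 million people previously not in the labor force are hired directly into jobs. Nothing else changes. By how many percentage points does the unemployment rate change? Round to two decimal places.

The unemployment rate changes by −0.85 percentage points.

Initially, labor force = 150.76 + 8.99 = 159.75 million, so u = 8.99/159.75 = 5.63%.
After the first change, unemployed falls and employed rises by 1.30; labor force unchanged → E = 152.06, U = 7.69, labor force = 159.75 million.
After the second change, employed and labor force both rise by 1.17; unemployed unchanged → E = 153.23, U = 7.69, labor force = 160.92 million.
New unemployment rate = 7.69 / 160.92 = 4.78%.
Change = 4.78% − 5.63% = −0.85 percentage points.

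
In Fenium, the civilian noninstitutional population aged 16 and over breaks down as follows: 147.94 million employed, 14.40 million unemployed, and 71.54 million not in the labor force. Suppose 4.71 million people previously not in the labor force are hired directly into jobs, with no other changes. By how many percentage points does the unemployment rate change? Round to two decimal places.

Initially, labor force = 147.94 + 14.40 = 162.34 million, so u = 14.40/162.34 = 8.87%.
After the change, employed and labor force both rise by 4.71; unemployed unchanged → E = 152.65, U = 14.40, labor force = 167.05 million.
New unemployment rate = 14.40 / 167.05 = 8.62%.
Change = 8.62% − 8.87% = −0.25 percentage points.

The unemployment rate changes by −0.25 percentage points.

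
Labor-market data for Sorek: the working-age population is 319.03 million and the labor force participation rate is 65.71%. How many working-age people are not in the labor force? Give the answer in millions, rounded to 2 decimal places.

Share not in the labor force = 1 − 0.6571 = 0.3429.
Not in labor force = 0.3429 × 319.03 ≈ 109.40 million.

About 109.40 million are not in the labor force.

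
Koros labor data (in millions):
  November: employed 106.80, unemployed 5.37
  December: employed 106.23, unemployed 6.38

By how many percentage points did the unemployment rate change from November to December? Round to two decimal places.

The unemployment rate changed by +0.88 percentage points.

November: labor force = 106.80 + 5.37 = 112.17; u = 5.37/112.17 = 4.79%.
December: labor force = 106.23 + 6.38 = 112.61; u = 6.38/112.61 = 5.67%.
Change = 5.67% − 4.79% = +0.88 pp.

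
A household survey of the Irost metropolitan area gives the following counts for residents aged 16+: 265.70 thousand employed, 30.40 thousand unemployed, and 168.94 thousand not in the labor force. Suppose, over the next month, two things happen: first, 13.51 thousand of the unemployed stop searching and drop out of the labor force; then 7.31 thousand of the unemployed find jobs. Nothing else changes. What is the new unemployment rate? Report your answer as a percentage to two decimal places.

New unemployment rate ≈ 3.39%.

Initially, labor force = 265.70 + 30.40 = 296.10 thousand, so u = 30.40/296.10 = 10.27%.
After the first change, unemployed and labor force both fall by 13.51 → E = 265.70, U = 16.89, labor force = 282.59 thousand.
After the second change, unemployed falls and employed rises by 7.31; labor force unchanged → E = 273.01, U = 9.58, labor force = 282.59 thousand.
New unemployment rate = 9.58 / 282.59 = 3.39%.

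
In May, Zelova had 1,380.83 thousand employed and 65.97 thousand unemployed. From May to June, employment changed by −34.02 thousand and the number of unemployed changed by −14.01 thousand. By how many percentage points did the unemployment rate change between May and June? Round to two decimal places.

The unemployment rate changed by −0.85 percentage points.

May: labor force = 1,380.83 + 65.97 = 1,446.80; u = 65.97/1,446.80 = 4.56%.
June: labor force = 1,346.81 + 51.96 = 1,398.77; u = 51.96/1,398.77 = 3.71%.
Change = 3.71% − 4.56% = −0.85 pp.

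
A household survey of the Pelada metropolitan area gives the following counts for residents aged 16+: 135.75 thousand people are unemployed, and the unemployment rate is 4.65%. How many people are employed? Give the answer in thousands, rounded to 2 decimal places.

About 2,783.60 thousand are employed.

Labor force = U / u = 135.75 / 0.0465 ≈ 2,919.35 thousand.
Employed = labor force − unemployed = 2,919.35 − 135.75 = 2,783.60 thousand.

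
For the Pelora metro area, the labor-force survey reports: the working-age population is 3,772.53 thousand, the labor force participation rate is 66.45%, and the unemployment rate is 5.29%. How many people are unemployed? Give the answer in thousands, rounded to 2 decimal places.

About 132.61 thousand are unemployed.

Labor force = 0.6645 × 3,772.53 = 2,506.85 thousand.
Unemployed = 0.0529 × 2,506.85 ≈ 132.61 thousand.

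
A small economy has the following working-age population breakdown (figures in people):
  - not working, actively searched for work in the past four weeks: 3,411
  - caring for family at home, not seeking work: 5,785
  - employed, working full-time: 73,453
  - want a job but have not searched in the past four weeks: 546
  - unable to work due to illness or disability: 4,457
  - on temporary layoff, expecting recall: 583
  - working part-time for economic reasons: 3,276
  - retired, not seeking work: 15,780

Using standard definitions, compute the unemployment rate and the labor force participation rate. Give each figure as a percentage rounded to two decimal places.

Employed = 73,453 + 3,276 = 76,729 (anyone who worked, including part-time for economic reasons, counts as employed).
Unemployed = 3,411 + 583 = 3,994 (jobless and actively searching, or on temporary layoff).
Labor force = 76,729 + 3,994 = 80,723.
Not in labor force = 5,785 + 546 + 4,457 + 15,780 = 26,568 (those not working and not actively searching are outside the labor force — including those who want a job but have given up searching).
Civilian working-age population = 80,723 + 26,568 = 107,291.
Unemployment rate = 3,994 / 80,723 = 4.95%.
Labor force participation rate = 80,723 / 107,291 = 75.24%.

Unemployment rate ≈ 4.95%; labor force participation rate ≈ 75.24%.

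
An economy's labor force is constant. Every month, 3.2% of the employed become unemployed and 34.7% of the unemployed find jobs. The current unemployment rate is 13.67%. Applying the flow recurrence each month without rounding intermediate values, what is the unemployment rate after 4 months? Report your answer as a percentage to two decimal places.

With a fixed labor force, u_{t+1} = u_t + s·(1−u_t) − f·u_t = u_t·(1−s−f) + s.
Here 1−s−f = 0.621 and s = 0.032.
u_1 = 0.136700 × 0.621 + 0.032 = 0.116891.
u_2 = 0.116891 × 0.621 + 0.032 = 0.104589.
u_3 = 0.104589 × 0.621 + 0.032 = 0.096950.
u_4 = 0.096950 × 0.621 + 0.032 = 0.092206.

Unemployment rate after four months ≈ 9.22%.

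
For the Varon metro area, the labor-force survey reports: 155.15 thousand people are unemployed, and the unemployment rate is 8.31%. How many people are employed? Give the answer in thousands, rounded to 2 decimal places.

Labor force = U / u = 155.15 / 0.0831 ≈ 1,867.03 thousand.
Employed = labor force − unemployed = 1,867.03 − 155.15 = 1,711.88 thousand.

About 1,711.88 thousand are employed.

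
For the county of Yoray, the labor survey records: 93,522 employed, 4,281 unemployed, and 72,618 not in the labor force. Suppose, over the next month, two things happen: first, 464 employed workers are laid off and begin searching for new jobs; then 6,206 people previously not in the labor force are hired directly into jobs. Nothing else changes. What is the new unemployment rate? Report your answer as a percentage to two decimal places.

New unemployment rate ≈ 4.56%.

Initially, labor force = 93,522 + 4,281 = 97,803, so u = 4,281/97,803 = 4.38%.
After the first change, employed falls and unemployed rises by 464; labor force unchanged → E = 93,058, U = 4,745, labor force = 97,803.
After the second change, employed and labor force both rise by 6,206; unemployed unchanged → E = 99,264, U = 4,745, labor force = 104,009.
New unemployment rate = 4,745 / 104,009 = 4.56%.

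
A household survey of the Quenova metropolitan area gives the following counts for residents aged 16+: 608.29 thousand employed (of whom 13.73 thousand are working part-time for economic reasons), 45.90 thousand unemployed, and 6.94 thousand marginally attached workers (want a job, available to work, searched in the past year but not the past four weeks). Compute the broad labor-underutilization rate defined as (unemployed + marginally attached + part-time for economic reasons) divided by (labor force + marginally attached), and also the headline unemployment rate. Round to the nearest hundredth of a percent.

Broad underutilization rate ≈ 10.07%; headline unemployment rate ≈ 7.02%.

Labor force = 608.29 + 45.90 = 654.19 thousand.
Numerator = 45.90 + 6.94 + 13.73 = 66.57 thousand.
Denominator = 654.19 + 6.94 = 661.13 thousand.
Broad rate = 66.57 / 661.13 = 10.07%.
Headline unemployment rate = 45.90 / 654.19 = 7.02%.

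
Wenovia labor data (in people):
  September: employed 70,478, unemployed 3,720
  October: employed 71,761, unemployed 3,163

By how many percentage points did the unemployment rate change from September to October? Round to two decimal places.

September: labor force = 70,478 + 3,720 = 74,198; u = 3,720/74,198 = 5.01%.
October: labor force = 71,761 + 3,163 = 74,924; u = 3,163/74,924 = 4.22%.
Change = 4.22% − 5.01% = −0.79 pp.

The unemployment rate changed by −0.79 percentage points.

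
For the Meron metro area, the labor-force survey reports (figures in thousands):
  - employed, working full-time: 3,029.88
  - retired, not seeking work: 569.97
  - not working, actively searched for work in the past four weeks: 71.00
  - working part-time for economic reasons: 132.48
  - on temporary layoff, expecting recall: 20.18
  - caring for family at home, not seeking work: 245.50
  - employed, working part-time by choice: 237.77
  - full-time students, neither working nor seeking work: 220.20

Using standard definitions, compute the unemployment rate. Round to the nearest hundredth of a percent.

Employed = 3,029.88 + 132.48 + 237.77 = 3,400.13 thousand (anyone who worked, including part-time for economic reasons, counts as employed).
Unemployed = 71.00 + 20.18 = 91.18 thousand (jobless and actively searching, or on temporary layoff).
Labor force = 3,400.13 + 91.18 = 3,491.31 thousand.
Unemployment rate = 91.18 / 3,491.31 = 2.61%.

Unemployment rate ≈ 2.61%.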